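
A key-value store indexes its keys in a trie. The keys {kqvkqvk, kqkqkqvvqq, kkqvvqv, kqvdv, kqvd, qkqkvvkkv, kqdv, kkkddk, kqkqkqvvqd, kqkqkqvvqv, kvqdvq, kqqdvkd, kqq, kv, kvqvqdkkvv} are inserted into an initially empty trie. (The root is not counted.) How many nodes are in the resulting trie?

57

Trace insertions, counting only characters that open a new branch:
  "kqvkqvk" → 7 new (k, q, v, k, q, v, k)
  "kqkqkqvvqq" → prefix "kq" already present; 8 new (k, q, k, q, v, v, q, q)
  "kkqvvqv" → prefix "k" already present; 6 new (k, q, v, v, q, v)
  "kqvdv" → prefix "kqv" already present; 2 new (d, v)
  "kqvd" → prefix "kqvd" already present; 0 new (none)
  "qkqkvvkkv" → 9 new (q, k, q, k, v, v, k, k, v)
  "kqdv" → prefix "kq" already present; 2 new (d, v)
  "kkkddk" → prefix "kk" already present; 4 new (k, d, d, k)
  "kqkqkqvvqd" → prefix "kqkqkqvvq" already present; 1 new (d)
  "kqkqkqvvqv" → prefix "kqkqkqvvq" already present; 1 new (v)
  "kvqdvq" → prefix "k" already present; 5 new (v, q, d, v, q)
  "kqqdvkd" → prefix "kq" already present; 5 new (q, d, v, k, d)
  "kqq" → prefix "kqq" already present; 0 new (none)
  "kv" → prefix "kv" already present; 0 new (none)
  "kvqvqdkkvv" → prefix "kvq" already present; 7 new (v, q, d, k, k, v, v)
Total nodes = 7 + 8 + 6 + 2 + 0 + 9 + 2 + 4 + 1 + 1 + 5 + 5 + 0 + 0 + 7 = 57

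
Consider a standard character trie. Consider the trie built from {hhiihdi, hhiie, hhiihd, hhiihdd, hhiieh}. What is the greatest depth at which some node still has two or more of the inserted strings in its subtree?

The deepest shared node is where two words last agree before diverging.
e.g. "hhiihd" and "hhiihdd" share the prefix "hhiihd" of length 6; no pair shares a longer one.
Longest shared-prefix length: 6

6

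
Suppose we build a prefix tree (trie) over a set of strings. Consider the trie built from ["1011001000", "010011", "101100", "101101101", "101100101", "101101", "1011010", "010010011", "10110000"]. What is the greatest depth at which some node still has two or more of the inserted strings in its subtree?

Equivalently: take the maximum, over all pairs, of their longest common prefix length.
e.g. "1011001000" and "101100101" share the prefix "10110010" of length 8; no pair shares a longer one.
Longest shared-prefix length: 8

8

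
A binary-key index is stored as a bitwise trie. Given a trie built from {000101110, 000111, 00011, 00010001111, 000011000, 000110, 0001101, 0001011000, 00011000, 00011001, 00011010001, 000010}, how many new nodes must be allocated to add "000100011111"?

1

Walking "000100011111" from the root, the first 11 characters ("00010001111") follow existing edges; "1" is the first miss.
New nodes needed: |"000100011111"| − 11 = 12 − 11 = 1.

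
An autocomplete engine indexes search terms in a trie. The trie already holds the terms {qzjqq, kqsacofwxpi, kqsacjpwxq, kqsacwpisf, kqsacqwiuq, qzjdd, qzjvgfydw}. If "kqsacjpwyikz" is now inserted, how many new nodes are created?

"kqsacjpw" is already a path in the trie; the remaining "yikz" must be added.
Each of the 4 remaining characters creates one node.

4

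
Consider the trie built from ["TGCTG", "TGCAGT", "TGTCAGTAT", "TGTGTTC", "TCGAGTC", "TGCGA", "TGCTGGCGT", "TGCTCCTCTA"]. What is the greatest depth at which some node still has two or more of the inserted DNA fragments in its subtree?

Look for the deepest trie node that still has at least two words in its subtree.
"TGCTG" and "TGCTGGCGT" agree on "TGCTG" (5 characters) before diverging; nothing deeper is shared.
Longest shared-prefix length: 5

5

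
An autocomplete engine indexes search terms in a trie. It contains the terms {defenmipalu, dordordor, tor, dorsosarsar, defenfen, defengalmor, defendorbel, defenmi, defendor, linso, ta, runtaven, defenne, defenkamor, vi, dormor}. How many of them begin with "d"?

Filter for entries beginning with "d":
Matches: "defendor", "defendorbel", "defenfen", "defengalmor", "defenkamor", "defenmi", "defenmipalu", "defenne", "dordordor", "dormor", "dorsosarsar"
Count: 11

11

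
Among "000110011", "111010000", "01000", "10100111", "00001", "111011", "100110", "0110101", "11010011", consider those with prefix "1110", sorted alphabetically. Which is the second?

Filter for "1110…" and sort: "111010000", "111011"
The 2nd is 111011.

111011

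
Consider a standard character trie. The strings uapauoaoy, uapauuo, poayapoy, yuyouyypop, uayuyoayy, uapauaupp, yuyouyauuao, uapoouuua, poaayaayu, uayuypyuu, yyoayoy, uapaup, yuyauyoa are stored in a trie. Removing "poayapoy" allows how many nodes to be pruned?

5

A node on "poayapoy"'s path can go only if nothing else ends at it or branches off below it.
The suffix "yapoy" (5 nodes) is used only by "poayapoy"; the node for "poa" still has the child "a", so pruning stops there.
Nodes removed: 5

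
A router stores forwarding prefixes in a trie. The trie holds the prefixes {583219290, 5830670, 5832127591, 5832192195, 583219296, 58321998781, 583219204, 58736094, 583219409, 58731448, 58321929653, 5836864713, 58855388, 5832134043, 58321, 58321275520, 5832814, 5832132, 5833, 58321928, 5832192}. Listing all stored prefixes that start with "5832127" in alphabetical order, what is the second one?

5832127591

Filter for "5832127…" and sort: "58321275520", "5832127591"
Position 2: 5832127591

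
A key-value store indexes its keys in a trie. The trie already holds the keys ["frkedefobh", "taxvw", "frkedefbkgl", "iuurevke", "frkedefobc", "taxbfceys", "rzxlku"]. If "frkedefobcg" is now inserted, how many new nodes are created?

1

The longest prefix of "frkedefobcg" already in the trie is "frkedefobc" (length 10).
Each of the 1 remaining characters creates one node.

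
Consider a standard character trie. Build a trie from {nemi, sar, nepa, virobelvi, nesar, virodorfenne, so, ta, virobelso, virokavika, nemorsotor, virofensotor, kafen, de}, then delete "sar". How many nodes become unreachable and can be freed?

Walk "sar" from the leaf back toward the root, removing each node that no remaining word uses.
The suffix "ar" (2 nodes) is used only by "sar"; the node for "s" still has the child "o", so pruning stops there.
Nodes removed: 2

2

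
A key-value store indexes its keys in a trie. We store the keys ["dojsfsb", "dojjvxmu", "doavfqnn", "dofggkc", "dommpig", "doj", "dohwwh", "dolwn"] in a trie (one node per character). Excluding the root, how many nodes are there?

Trie structure (* marks end of a word):
(root)
└─ d
   └─ o
      ├─ a
      │  └─ v
      │     └─ f
      │        └─ q
      │           └─ n
      │              └─ n *
      ├─ f
      │  └─ g
      │     └─ g
      │        └─ k
      │           └─ c *
      ├─ h
      │  └─ w
      │     └─ w
      │        └─ h *
      ├─ j *
      │  ├─ j
      │  │  └─ v
      │  │     └─ x
      │  │        └─ m
      │  │           └─ u *
      │  └─ s
      │     └─ f
      │        └─ s
      │           └─ b *
      ├─ l
      │  └─ w
      │     └─ n *
      └─ m
         └─ m
            └─ p
               └─ i
                  └─ g *
Counting every labelled node above: 35.

35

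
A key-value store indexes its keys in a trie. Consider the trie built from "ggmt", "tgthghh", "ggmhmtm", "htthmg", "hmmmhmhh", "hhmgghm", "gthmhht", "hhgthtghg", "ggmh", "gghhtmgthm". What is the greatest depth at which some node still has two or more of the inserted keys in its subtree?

4

The deepest shared node is where two words last agree before diverging.
"ggmh" and "ggmhmtm" agree on "ggmh" (4 characters) before diverging; nothing deeper is shared.
Longest shared-prefix length: 4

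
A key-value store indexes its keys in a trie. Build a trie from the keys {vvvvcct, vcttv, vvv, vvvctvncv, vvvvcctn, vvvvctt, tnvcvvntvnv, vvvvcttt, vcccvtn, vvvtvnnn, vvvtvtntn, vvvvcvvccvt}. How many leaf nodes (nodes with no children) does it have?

Leaves are exactly the stored words that no other stored word extends.
Those words: "tnvcvvntvnv", "vcccvtn", "vcttv", "vvvctvncv", "vvvtvnnn", "vvvtvtntn", "vvvvcctn", "vvvvcttt", "vvvvcvvccvt"
Leaf count: 9

9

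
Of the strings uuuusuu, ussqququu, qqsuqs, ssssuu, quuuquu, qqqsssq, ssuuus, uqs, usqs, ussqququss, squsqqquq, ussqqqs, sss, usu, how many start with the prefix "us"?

Walk to "us"; the words in its subtree are exactly those with that prefix.
Words under "us": usqs, ussqqqs, ussqququss, ussqququu, usu
Count: 5

5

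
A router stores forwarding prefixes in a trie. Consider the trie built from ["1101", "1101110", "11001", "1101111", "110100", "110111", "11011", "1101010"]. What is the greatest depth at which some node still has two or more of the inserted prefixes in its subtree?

6

Look for the deepest trie node that still has at least two words in its subtree.
"110111" and "1101110" agree on "110111" (6 characters) before diverging; nothing deeper is shared.
Longest shared-prefix length: 6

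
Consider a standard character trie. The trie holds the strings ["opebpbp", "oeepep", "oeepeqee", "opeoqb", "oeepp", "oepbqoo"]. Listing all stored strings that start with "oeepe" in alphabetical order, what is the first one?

oeepep

Words with prefix "oeepe", in lexicographic order: "oeepep", "oeepeqee"
Position 1: oeepep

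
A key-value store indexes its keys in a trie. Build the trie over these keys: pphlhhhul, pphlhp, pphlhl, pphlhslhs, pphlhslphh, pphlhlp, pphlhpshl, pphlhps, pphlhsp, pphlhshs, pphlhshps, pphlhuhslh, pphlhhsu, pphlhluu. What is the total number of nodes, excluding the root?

Trace insertions, counting only characters that open a new branch:
  "pphlhhhul" → 9 new (p, p, h, l, h, h, h, u, l)
  "pphlhp" → prefix "pphlh" already present; 1 new (p)
  "pphlhl" → prefix "pphlh" already present; 1 new (l)
  "pphlhslhs" → prefix "pphlh" already present; 4 new (s, l, h, s)
  "pphlhslphh" → prefix "pphlhsl" already present; 3 new (p, h, h)
  "pphlhlp" → prefix "pphlhl" already present; 1 new (p)
  "pphlhpshl" → prefix "pphlhp" already present; 3 new (s, h, l)
  "pphlhps" → prefix "pphlhps" already present; 0 new (none)
  "pphlhsp" → prefix "pphlhs" already present; 1 new (p)
  "pphlhshs" → prefix "pphlhs" already present; 2 new (h, s)
  "pphlhshps" → prefix "pphlhsh" already present; 2 new (p, s)
  "pphlhuhslh" → prefix "pphlh" already present; 5 new (u, h, s, l, h)
  "pphlhhsu" → prefix "pphlhh" already present; 2 new (s, u)
  "pphlhluu" → prefix "pphlhl" already present; 2 new (u, u)
Total nodes = 9 + 1 + 1 + 4 + 3 + 1 + 3 + 0 + 1 + 2 + 2 + 5 + 2 + 2 = 36

36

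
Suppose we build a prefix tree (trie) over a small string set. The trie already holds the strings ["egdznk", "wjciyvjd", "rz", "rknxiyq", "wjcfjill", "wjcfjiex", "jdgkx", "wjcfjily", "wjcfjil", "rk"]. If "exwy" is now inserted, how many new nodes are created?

The longest prefix of "exwy" already in the trie is "e" (length 1).
So 4 − 1 = 3 new nodes.

3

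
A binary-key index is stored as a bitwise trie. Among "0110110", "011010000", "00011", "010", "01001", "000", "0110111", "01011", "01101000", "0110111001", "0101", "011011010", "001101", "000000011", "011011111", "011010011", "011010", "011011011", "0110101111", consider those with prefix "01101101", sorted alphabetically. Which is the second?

011011011

DFS of the "01101101" subtree visits, in order: "011011010", "011011011"
The 2nd is 011011011.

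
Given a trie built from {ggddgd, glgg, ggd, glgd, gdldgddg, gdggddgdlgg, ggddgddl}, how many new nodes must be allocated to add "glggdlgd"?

4

Walking "glggdlgd" from the root, the first 4 characters ("glgg") follow existing edges; "d" is the first miss.
Each of the 4 remaining characters creates one node.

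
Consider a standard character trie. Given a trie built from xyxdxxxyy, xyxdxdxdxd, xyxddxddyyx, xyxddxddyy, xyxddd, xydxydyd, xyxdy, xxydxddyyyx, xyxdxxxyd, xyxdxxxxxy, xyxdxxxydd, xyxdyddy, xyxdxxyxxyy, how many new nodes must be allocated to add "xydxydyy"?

Walking "xydxydyy" from the root, the first 7 characters ("xydxydy") follow existing edges; "y" is the first miss.
New nodes needed: |"xydxydyy"| − 7 = 8 − 7 = 1.

1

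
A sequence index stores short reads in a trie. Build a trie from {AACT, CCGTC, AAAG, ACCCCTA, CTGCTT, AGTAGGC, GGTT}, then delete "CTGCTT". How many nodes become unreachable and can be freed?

Walk "CTGCTT" from the leaf back toward the root, removing each node that no remaining word uses.
The suffix "TGCTT" (5 nodes) is used only by "CTGCTT"; the node for "C" still has the child "C", so pruning stops there.
Nodes removed: 5

5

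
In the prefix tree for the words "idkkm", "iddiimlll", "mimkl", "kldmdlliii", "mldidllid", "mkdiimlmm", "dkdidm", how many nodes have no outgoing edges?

7

Leaves are exactly the stored words that no other stored word extends.
Those words: "dkdidm", "iddiimlll", "idkkm", "kldmdlliii", "mimkl", "mkdiimlmm", "mldidllid"
Leaf count: 7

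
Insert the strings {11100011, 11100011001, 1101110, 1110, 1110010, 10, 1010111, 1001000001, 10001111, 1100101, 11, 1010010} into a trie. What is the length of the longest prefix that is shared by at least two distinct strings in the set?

The deepest shared node is where two words last agree before diverging.
"11100011" and "11100011001" agree on "11100011" (8 characters) before diverging; nothing deeper is shared.
Longest shared-prefix length: 8

8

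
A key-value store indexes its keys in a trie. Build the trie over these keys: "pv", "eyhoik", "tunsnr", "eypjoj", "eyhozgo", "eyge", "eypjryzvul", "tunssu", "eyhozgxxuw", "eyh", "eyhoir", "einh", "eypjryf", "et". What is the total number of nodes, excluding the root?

41

Trace insertions, counting only characters that open a new branch:
  "pv" → 2 new (p, v)
  "eyhoik" → 6 new (e, y, h, o, i, k)
  "tunsnr" → 6 new (t, u, n, s, n, r)
  "eypjoj" → prefix "ey" already present; 4 new (p, j, o, j)
  "eyhozgo" → prefix "eyho" already present; 3 new (z, g, o)
  "eyge" → prefix "ey" already present; 2 new (g, e)
  "eypjryzvul" → prefix "eypj" already present; 6 new (r, y, z, v, u, l)
  "tunssu" → prefix "tuns" already present; 2 new (s, u)
  "eyhozgxxuw" → prefix "eyhozg" already present; 4 new (x, x, u, w)
  "eyh" → prefix "eyh" already present; 0 new (none)
  "eyhoir" → prefix "eyhoi" already present; 1 new (r)
  "einh" → prefix "e" already present; 3 new (i, n, h)
  "eypjryf" → prefix "eypjry" already present; 1 new (f)
  "et" → prefix "e" already present; 1 new (t)
Total nodes = 2 + 6 + 6 + 4 + 3 + 2 + 6 + 2 + 4 + 0 + 1 + 3 + 1 + 1 = 41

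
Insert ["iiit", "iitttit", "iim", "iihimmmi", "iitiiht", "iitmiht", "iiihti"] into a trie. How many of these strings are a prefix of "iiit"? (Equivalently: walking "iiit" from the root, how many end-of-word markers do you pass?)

Traverse "iiit" character by character; count nodes along the way that are marked as word ends.
Prefixes of the query that are stored words: "iiit"
Count: 1

1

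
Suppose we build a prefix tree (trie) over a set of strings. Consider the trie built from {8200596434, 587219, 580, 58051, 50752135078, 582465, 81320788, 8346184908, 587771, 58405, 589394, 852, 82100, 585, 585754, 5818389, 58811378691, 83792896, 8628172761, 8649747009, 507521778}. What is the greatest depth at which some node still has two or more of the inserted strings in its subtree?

6

The deepest shared node is where two words last agree before diverging.
e.g. "50752135078" and "507521778" share the prefix "507521" of length 6; no pair shares a longer one.
Longest shared-prefix length: 6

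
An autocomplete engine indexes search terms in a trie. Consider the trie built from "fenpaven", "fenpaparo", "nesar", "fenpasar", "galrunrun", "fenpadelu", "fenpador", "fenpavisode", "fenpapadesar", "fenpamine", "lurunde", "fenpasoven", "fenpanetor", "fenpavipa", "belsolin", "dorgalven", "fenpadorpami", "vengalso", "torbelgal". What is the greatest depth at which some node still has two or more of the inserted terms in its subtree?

The deepest shared node is where two words last agree before diverging.
"fenpador" and "fenpadorpami" agree on "fenpador" (8 characters) before diverging; nothing deeper is shared.
Longest shared-prefix length: 8

8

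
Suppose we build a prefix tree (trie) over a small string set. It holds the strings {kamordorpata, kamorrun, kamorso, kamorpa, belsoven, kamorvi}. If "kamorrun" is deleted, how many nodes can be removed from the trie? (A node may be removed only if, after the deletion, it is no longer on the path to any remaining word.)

Walk "kamorrun" from the leaf back toward the root, removing each node that no remaining word uses.
The suffix "run" (3 nodes) is used only by "kamorrun"; the node for "kamor" still has the child "d", so pruning stops there.
Nodes removed: 3

3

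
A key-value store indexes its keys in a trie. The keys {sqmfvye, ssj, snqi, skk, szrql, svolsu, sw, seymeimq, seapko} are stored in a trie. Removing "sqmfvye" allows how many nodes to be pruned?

A node on "sqmfvye"'s path can go only if nothing else ends at it or branches off below it.
The suffix "qmfvye" (6 nodes) is used only by "sqmfvye"; the node for "s" still has the child "s", so pruning stops there.
Nodes removed: 6

6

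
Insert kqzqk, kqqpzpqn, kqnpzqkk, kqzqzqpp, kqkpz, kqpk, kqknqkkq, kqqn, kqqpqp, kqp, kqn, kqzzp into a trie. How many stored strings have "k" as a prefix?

Traverse to the node for "k", then collect every word in that subtree.
Matches: "kqknqkkq", "kqkpz", "kqn", "kqnpzqkk", "kqp", "kqpk", "kqqn", "kqqpqp", "kqqpzpqn", "kqzqk", "kqzqzqpp", "kqzzp"
Count: 12

12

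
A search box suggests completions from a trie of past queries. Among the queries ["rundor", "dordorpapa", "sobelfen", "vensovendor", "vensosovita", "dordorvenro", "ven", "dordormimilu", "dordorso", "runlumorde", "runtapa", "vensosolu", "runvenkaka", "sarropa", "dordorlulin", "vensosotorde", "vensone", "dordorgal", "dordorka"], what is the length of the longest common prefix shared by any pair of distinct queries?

Equivalently: take the maximum, over all pairs, of their longest common prefix length.
"vensosolu" and "vensosotorde" agree on "vensoso" (7 characters) before diverging; nothing deeper is shared.
Longest shared-prefix length: 7

7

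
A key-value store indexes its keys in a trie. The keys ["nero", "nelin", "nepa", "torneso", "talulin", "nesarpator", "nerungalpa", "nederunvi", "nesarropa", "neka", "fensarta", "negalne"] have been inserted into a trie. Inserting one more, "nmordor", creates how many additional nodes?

"n" is already a path in the trie; the remaining "mordor" must be added.
So 7 − 1 = 6 new nodes.

6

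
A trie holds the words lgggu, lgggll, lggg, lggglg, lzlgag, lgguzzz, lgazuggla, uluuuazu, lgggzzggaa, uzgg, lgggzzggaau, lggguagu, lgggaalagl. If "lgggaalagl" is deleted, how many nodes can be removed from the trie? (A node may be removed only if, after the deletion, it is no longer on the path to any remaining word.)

Walk "lgggaalagl" from the leaf back toward the root, removing each node that no remaining word uses.
The suffix "aalagl" (6 nodes) is used only by "lgggaalagl"; the node for "lggg" still has the child "u", so pruning stops there.
Nodes removed: 6

6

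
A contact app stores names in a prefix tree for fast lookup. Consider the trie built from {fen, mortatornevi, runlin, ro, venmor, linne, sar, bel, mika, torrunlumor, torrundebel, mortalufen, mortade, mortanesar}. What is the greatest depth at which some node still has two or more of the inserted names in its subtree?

6

Equivalently: take the maximum, over all pairs, of their longest common prefix length.
"torrundebel" and "torrunlumor" agree on "torrun" (6 characters) before diverging; nothing deeper is shared.
Longest shared-prefix length: 6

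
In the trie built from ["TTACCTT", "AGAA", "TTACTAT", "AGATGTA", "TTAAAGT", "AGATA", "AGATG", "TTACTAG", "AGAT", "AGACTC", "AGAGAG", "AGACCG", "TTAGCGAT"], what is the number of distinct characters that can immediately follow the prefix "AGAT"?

2

Follow the path "AGAT" to its node, then look at its outgoing edges.
Distinct next characters after "AGAT": A, G.
That node has 2 child edges.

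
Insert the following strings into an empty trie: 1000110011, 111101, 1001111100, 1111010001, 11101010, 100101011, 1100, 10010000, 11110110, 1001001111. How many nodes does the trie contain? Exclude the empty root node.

Trace insertions, counting only characters that open a new branch:
  "1000110011" → 10 new (1, 0, 0, 0, 1, 1, 0, 0, 1, 1)
  "111101" → prefix "1" already present; 5 new (1, 1, 1, 0, 1)
  "1001111100" → prefix "100" already present; 7 new (1, 1, 1, 1, 1, 0, 0)
  "1111010001" → prefix "111101" already present; 4 new (0, 0, 0, 1)
  "11101010" → prefix "111" already present; 5 new (0, 1, 0, 1, 0)
  "100101011" → prefix "1001" already present; 5 new (0, 1, 0, 1, 1)
  "1100" → prefix "11" already present; 2 new (0, 0)
  "10010000" → prefix "10010" already present; 3 new (0, 0, 0)
  "11110110" → prefix "111101" already present; 2 new (1, 0)
  "1001001111" → prefix "100100" already present; 4 new (1, 1, 1, 1)
Total nodes = 10 + 5 + 7 + 4 + 5 + 5 + 2 + 3 + 2 + 4 = 47

47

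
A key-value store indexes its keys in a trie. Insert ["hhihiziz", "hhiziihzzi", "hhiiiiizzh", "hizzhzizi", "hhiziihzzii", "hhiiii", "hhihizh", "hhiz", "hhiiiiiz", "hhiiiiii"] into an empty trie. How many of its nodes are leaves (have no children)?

6

A leaf is a node with no children — equivalently, the end of a word that is not a proper prefix of any other stored word.
Those words: "hhihizh", "hhihiziz", "hhiiiiii", "hhiiiiizzh", "hhiziihzzii", "hizzhzizi"
Leaf count: 6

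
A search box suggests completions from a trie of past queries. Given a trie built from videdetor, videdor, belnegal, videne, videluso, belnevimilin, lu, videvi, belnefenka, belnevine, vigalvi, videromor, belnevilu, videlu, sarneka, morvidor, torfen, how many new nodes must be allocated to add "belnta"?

2

The longest prefix of "belnta" already in the trie is "beln" (length 4).
Each of the 2 remaining characters creates one node.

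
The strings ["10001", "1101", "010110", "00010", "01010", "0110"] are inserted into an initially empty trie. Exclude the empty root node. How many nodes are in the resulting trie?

21

Count nodes per top-level branch (shared prefixes stored once):
  '0'-branch (00010, 01010, 010110, 0110): 13 nodes
  '1'-branch (10001, 1101): 8 nodes
Sum: 21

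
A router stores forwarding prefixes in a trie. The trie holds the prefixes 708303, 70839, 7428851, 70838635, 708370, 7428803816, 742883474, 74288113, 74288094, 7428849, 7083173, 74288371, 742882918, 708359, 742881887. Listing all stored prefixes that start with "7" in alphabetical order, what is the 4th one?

708370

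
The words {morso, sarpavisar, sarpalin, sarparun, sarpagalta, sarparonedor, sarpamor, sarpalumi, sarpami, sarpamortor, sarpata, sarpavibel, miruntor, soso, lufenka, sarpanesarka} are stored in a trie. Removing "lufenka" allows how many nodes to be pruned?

A node on "lufenka"'s path can go only if nothing else ends at it or branches off below it.
No other word shares any prefix with "lufenka", so all 7 of its nodes go.
Nodes removed: 7

7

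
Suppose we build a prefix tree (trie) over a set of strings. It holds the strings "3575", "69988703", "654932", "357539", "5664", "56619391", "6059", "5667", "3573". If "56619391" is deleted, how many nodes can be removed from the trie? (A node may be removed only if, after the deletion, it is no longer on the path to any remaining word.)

After clearing the end-marker at "56619391", prune upward until reaching a node still needed by another word.
The suffix "19391" (5 nodes) is used only by "56619391"; the node for "566" still has the child "4", so pruning stops there.
Nodes removed: 5

5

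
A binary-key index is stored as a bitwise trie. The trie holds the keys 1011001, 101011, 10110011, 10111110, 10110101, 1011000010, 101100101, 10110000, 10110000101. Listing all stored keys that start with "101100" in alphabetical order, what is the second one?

Words with prefix "101100", in lexicographic order: "10110000", "1011000010", "10110000101", "1011001", "101100101", "10110011"
Position 2: 1011000010

1011000010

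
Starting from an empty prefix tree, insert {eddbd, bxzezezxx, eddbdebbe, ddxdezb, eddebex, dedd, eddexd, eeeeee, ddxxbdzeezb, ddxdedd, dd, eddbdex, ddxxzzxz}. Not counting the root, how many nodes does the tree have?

54

Trace insertions, counting only characters that open a new branch:
  "eddbd" → 5 new (e, d, d, b, d)
  "bxzezezxx" → 9 new (b, x, z, e, z, e, z, x, x)
  "eddbdebbe" → prefix "eddbd" already present; 4 new (e, b, b, e)
  "ddxdezb" → 7 new (d, d, x, d, e, z, b)
  "eddebex" → prefix "edd" already present; 4 new (e, b, e, x)
  "dedd" → prefix "d" already present; 3 new (e, d, d)
  "eddexd" → prefix "edde" already present; 2 new (x, d)
  "eeeeee" → prefix "e" already present; 5 new (e, e, e, e, e)
  "ddxxbdzeezb" → prefix "ddx" already present; 8 new (x, b, d, z, e, e, z, b)
  "ddxdedd" → prefix "ddxde" already present; 2 new (d, d)
  "dd" → prefix "dd" already present; 0 new (none)
  "eddbdex" → prefix "eddbde" already present; 1 new (x)
  "ddxxzzxz" → prefix "ddxx" already present; 4 new (z, z, x, z)
Total nodes = 5 + 9 + 4 + 7 + 4 + 3 + 2 + 5 + 8 + 2 + 0 + 1 + 4 = 54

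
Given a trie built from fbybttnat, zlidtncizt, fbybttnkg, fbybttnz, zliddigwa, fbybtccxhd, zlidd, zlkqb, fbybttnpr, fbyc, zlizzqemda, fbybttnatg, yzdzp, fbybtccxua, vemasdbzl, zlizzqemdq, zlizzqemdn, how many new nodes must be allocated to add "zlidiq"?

2

Walking "zlidiq" from the root, the first 4 characters ("zlid") follow existing edges; "i" is the first miss.
New nodes needed: |"zlidiq"| − 4 = 6 − 4 = 2.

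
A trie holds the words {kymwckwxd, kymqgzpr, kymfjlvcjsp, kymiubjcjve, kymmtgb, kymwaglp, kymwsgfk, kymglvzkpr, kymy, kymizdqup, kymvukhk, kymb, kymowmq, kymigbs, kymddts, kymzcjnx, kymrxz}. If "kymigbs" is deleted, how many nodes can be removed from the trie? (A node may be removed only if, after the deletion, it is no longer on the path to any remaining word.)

3

After clearing the end-marker at "kymigbs", prune upward until reaching a node still needed by another word.
The suffix "gbs" (3 nodes) is used only by "kymigbs"; the node for "kymi" still has the child "u", so pruning stops there.
Nodes removed: 3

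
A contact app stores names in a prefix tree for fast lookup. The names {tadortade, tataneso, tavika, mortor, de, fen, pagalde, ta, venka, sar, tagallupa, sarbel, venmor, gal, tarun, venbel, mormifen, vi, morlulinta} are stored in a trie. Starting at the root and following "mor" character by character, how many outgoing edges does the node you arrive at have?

3

Walk "mor" from the root, arriving at one node.
Distinct next characters after "mor": l, m, t.
That node has 3 child edges.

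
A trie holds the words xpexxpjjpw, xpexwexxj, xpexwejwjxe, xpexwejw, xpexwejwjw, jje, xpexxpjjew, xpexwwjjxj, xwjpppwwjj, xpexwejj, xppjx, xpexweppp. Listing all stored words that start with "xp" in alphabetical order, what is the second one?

xpexwejw

Filter for "xp…" and sort: "xpexwejj", "xpexwejw", "xpexwejwjw", "xpexwejwjxe", "xpexweppp", "xpexwexxj", "xpexwwjjxj", "xpexxpjjew", "xpexxpjjpw", "xppjx"
Position 2: xpexwejw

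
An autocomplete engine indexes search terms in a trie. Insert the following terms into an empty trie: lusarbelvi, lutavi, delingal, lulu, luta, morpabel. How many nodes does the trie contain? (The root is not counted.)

Count nodes per top-level branch (shared prefixes stored once):
  'd'-branch (delingal): 8 nodes
  'l'-branch (lulu, lusarbelvi, luta, lutavi): 16 nodes
  'm'-branch (morpabel): 8 nodes
Sum: 32

32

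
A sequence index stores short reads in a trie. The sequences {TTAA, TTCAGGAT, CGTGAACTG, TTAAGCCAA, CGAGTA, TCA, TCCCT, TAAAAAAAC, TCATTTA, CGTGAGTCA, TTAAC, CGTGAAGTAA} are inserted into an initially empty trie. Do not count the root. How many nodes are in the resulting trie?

54

For each word, the new-node count is its length minus the longest prefix already in the trie:
  "TTAA" → 4 new (T, T, A, A)
  "TTCAGGAT" → prefix "TT" already present; 6 new (C, A, G, G, A, T)
  "CGTGAACTG" → 9 new (C, G, T, G, A, A, C, T, G)
  "TTAAGCCAA" → prefix "TTAA" already present; 5 new (G, C, C, A, A)
  "CGAGTA" → prefix "CG" already present; 4 new (A, G, T, A)
  "TCA" → prefix "T" already present; 2 new (C, A)
  "TCCCT" → prefix "TC" already present; 3 new (C, C, T)
  "TAAAAAAAC" → prefix "T" already present; 8 new (A, A, A, A, A, A, A, C)
  "TCATTTA" → prefix "TCA" already present; 4 new (T, T, T, A)
  "CGTGAGTCA" → prefix "CGTGA" already present; 4 new (G, T, C, A)
  "TTAAC" → prefix "TTAA" already present; 1 new (C)
  "CGTGAAGTAA" → prefix "CGTGAA" already present; 4 new (G, T, A, A)
Total nodes = 4 + 6 + 9 + 5 + 4 + 2 + 3 + 8 + 4 + 4 + 1 + 4 = 54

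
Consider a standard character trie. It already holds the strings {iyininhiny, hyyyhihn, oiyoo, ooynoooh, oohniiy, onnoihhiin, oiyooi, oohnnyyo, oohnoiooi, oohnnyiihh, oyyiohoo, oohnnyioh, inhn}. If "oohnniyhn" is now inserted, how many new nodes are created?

Walking "oohnniyhn" from the root, the first 5 characters ("oohnn") follow existing edges; "i" is the first miss.
So 9 − 5 = 4 new nodes.

4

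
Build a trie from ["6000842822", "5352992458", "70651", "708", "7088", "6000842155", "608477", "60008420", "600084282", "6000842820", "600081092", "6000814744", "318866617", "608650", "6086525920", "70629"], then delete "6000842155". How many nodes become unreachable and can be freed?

A node on "6000842155"'s path can go only if nothing else ends at it or branches off below it.
The suffix "155" (3 nodes) is used only by "6000842155"; the node for "6000842" still has the child "8", so pruning stops there.
Nodes removed: 3

3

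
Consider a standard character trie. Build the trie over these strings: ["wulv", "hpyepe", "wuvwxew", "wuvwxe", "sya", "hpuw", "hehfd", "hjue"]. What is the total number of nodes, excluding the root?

27

Insert word by word; a character creates a node only if that edge doesn't already exist:
  "wulv" → 4 new (w, u, l, v)
  "hpyepe" → 6 new (h, p, y, e, p, e)
  "wuvwxew" → prefix "wu" already present; 5 new (v, w, x, e, w)
  "wuvwxe" → prefix "wuvwxe" already present; 0 new (none)
  "sya" → 3 new (s, y, a)
  "hpuw" → prefix "hp" already present; 2 new (u, w)
  "hehfd" → prefix "h" already present; 4 new (e, h, f, d)
  "hjue" → prefix "h" already present; 3 new (j, u, e)
Total nodes = 4 + 6 + 5 + 0 + 3 + 2 + 4 + 3 = 27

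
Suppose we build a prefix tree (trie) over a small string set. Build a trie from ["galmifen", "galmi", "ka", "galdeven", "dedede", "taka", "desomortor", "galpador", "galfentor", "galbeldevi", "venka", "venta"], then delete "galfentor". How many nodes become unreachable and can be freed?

Walk "galfentor" from the leaf back toward the root, removing each node that no remaining word uses.
The suffix "fentor" (6 nodes) is used only by "galfentor"; the node for "gal" still has the child "m", so pruning stops there.
Nodes removed: 6

6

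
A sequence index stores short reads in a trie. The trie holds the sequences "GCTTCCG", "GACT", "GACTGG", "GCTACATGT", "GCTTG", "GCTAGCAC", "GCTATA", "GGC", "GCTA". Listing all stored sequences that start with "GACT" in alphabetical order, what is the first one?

Words with prefix "GACT", in lexicographic order: "GACT", "GACTGG"
The 1st is GACT.

GACT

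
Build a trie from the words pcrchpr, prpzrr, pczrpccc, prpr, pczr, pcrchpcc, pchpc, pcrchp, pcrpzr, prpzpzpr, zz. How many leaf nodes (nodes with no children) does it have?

9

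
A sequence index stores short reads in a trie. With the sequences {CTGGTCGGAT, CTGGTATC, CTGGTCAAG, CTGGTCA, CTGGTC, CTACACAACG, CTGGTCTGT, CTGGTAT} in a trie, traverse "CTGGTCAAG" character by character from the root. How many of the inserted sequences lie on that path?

Traverse "CTGGTCAAG" character by character; count nodes along the way that are marked as word ends.
Prefixes of the query that are stored words: "CTGGTC", "CTGGTCA", "CTGGTCAAG"
Count: 3

3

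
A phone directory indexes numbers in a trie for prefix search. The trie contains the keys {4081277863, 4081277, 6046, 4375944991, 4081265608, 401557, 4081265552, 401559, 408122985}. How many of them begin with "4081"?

5

Filter for entries beginning with "4081":
Matches: "408122985", "4081265552", "4081265608", "4081277", "4081277863"
Count: 5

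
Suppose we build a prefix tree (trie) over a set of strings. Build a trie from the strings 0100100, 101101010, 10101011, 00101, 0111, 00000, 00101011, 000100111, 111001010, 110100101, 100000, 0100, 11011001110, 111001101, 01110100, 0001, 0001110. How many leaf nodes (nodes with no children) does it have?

Leaves are exactly the stored words that no other stored word extends.
Those words: "00000", "000100111", "0001110", "00101011", "0100100", "01110100", "100000", "10101011", "101101010", "110100101", "11011001110", "111001010", "111001101"
Leaf count: 13

13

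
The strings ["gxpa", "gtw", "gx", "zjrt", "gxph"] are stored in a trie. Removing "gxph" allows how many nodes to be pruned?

1

A node on "gxph"'s path can go only if nothing else ends at it or branches off below it.
The suffix "h" (1 node) is used only by "gxph"; the node for "gxp" still has the child "a", so pruning stops there.
Nodes removed: 1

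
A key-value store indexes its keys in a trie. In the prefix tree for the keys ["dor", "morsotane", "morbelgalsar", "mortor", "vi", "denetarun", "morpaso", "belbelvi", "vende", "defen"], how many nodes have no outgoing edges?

10

A leaf is a node with no children — equivalently, the end of a word that is not a proper prefix of any other stored word.
Those words: "belbelvi", "defen", "denetarun", "dor", "morbelgalsar", "morpaso", "morsotane", "mortor", "vende", "vi"
Leaf count: 10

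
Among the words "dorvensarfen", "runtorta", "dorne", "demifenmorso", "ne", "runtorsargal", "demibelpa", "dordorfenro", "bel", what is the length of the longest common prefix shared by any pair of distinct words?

6

Look for the deepest trie node that still has at least two words in its subtree.
e.g. "runtorsargal" and "runtorta" share the prefix "runtor" of length 6; no pair shares a longer one.
Longest shared-prefix length: 6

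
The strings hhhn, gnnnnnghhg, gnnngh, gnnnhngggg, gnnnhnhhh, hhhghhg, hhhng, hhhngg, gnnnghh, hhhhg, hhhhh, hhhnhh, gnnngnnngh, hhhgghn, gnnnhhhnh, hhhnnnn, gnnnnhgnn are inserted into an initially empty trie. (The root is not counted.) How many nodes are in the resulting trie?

For each word, the new-node count is its length minus the longest prefix already in the trie:
  "hhhn" → 4 new (h, h, h, n)
  "gnnnnnghhg" → 10 new (g, n, n, n, n, n, g, h, h, g)
  "gnnngh" → prefix "gnnn" already present; 2 new (g, h)
  "gnnnhngggg" → prefix "gnnn" already present; 6 new (h, n, g, g, g, g)
  "gnnnhnhhh" → prefix "gnnnhn" already present; 3 new (h, h, h)
  "hhhghhg" → prefix "hhh" already present; 4 new (g, h, h, g)
  "hhhng" → prefix "hhhn" already present; 1 new (g)
  "hhhngg" → prefix "hhhng" already present; 1 new (g)
  "gnnnghh" → prefix "gnnngh" already present; 1 new (h)
  "hhhhg" → prefix "hhh" already present; 2 new (h, g)
  "hhhhh" → prefix "hhhh" already present; 1 new (h)
  "hhhnhh" → prefix "hhhn" already present; 2 new (h, h)
  "gnnngnnngh" → prefix "gnnng" already present; 5 new (n, n, n, g, h)
  "hhhgghn" → prefix "hhhg" already present; 3 new (g, h, n)
  "gnnnhhhnh" → prefix "gnnnh" already present; 4 new (h, h, n, h)
  "hhhnnnn" → prefix "hhhn" already present; 3 new (n, n, n)
  "gnnnnhgnn" → prefix "gnnnn" already present; 4 new (h, g, n, n)
Total nodes = 4 + 10 + 2 + 6 + 3 + 4 + 1 + 1 + 1 + 2 + 1 + 2 + 5 + 3 + 4 + 3 + 4 = 56

56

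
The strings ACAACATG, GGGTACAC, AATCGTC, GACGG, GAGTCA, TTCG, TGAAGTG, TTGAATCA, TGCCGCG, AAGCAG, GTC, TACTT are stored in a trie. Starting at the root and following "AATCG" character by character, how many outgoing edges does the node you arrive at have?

1

The children of the "AATCG" node are the distinct next characters among strings starting with "AATCG".
Distinct next characters after "AATCG": T.
That node has 1 child edge.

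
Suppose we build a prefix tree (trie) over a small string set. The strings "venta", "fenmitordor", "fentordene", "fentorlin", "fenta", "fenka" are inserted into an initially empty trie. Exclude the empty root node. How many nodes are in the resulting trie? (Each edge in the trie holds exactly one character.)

29

Insert word by word; a character creates a node only if that edge doesn't already exist:
  "venta" → 5 new (v, e, n, t, a)
  "fenmitordor" → 11 new (f, e, n, m, i, t, o, r, d, o, r)
  "fentordene" → prefix "fen" already present; 7 new (t, o, r, d, e, n, e)
  "fentorlin" → prefix "fentor" already present; 3 new (l, i, n)
  "fenta" → prefix "fent" already present; 1 new (a)
  "fenka" → prefix "fen" already present; 2 new (k, a)
Total nodes = 5 + 11 + 7 + 3 + 1 + 2 = 29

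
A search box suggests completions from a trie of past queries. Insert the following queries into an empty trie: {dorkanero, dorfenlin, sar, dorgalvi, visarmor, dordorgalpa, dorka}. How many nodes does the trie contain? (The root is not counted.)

39

For each word, the new-node count is its length minus the longest prefix already in the trie:
  "dorkanero" → 9 new (d, o, r, k, a, n, e, r, o)
  "dorfenlin" → prefix "dor" already present; 6 new (f, e, n, l, i, n)
  "sar" → 3 new (s, a, r)
  "dorgalvi" → prefix "dor" already present; 5 new (g, a, l, v, i)
  "visarmor" → 8 new (v, i, s, a, r, m, o, r)
  "dordorgalpa" → prefix "dor" already present; 8 new (d, o, r, g, a, l, p, a)
  "dorka" → prefix "dorka" already present; 0 new (none)
Total nodes = 9 + 6 + 3 + 5 + 8 + 8 + 0 = 39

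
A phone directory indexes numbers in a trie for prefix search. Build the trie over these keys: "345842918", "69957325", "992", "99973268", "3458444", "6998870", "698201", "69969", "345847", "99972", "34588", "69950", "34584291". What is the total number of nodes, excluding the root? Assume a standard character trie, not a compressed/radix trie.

Insert word by word; a character creates a node only if that edge doesn't already exist:
  "345842918" → 9 new (3, 4, 5, 8, 4, 2, 9, 1, 8)
  "69957325" → 8 new (6, 9, 9, 5, 7, 3, 2, 5)
  "992" → 3 new (9, 9, 2)
  "99973268" → prefix "99" already present; 6 new (9, 7, 3, 2, 6, 8)
  "3458444" → prefix "34584" already present; 2 new (4, 4)
  "6998870" → prefix "699" already present; 4 new (8, 8, 7, 0)
  "698201" → prefix "69" already present; 4 new (8, 2, 0, 1)
  "69969" → prefix "699" already present; 2 new (6, 9)
  "345847" → prefix "34584" already present; 1 new (7)
  "99972" → prefix "9997" already present; 1 new (2)
  "34588" → prefix "3458" already present; 1 new (8)
  "69950" → prefix "6995" already present; 1 new (0)
  "34584291" → prefix "34584291" already present; 0 new (none)
Total nodes = 9 + 8 + 3 + 6 + 2 + 4 + 4 + 2 + 1 + 1 + 1 + 1 + 0 = 42

42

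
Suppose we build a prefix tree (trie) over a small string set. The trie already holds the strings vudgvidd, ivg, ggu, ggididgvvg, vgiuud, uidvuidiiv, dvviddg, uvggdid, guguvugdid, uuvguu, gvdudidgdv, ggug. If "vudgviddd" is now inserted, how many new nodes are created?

"vudgvidd" is already a path in the trie; the remaining "d" must be added.
Each of the 1 remaining characters creates one node.

1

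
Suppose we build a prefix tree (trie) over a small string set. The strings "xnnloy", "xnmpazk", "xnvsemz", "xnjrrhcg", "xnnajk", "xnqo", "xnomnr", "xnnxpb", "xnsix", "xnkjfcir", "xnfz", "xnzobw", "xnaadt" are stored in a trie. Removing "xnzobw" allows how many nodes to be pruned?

Walk "xnzobw" from the leaf back toward the root, removing each node that no remaining word uses.
The suffix "zobw" (4 nodes) is used only by "xnzobw"; the node for "xn" still has the child "n", so pruning stops there.
Nodes removed: 4

4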